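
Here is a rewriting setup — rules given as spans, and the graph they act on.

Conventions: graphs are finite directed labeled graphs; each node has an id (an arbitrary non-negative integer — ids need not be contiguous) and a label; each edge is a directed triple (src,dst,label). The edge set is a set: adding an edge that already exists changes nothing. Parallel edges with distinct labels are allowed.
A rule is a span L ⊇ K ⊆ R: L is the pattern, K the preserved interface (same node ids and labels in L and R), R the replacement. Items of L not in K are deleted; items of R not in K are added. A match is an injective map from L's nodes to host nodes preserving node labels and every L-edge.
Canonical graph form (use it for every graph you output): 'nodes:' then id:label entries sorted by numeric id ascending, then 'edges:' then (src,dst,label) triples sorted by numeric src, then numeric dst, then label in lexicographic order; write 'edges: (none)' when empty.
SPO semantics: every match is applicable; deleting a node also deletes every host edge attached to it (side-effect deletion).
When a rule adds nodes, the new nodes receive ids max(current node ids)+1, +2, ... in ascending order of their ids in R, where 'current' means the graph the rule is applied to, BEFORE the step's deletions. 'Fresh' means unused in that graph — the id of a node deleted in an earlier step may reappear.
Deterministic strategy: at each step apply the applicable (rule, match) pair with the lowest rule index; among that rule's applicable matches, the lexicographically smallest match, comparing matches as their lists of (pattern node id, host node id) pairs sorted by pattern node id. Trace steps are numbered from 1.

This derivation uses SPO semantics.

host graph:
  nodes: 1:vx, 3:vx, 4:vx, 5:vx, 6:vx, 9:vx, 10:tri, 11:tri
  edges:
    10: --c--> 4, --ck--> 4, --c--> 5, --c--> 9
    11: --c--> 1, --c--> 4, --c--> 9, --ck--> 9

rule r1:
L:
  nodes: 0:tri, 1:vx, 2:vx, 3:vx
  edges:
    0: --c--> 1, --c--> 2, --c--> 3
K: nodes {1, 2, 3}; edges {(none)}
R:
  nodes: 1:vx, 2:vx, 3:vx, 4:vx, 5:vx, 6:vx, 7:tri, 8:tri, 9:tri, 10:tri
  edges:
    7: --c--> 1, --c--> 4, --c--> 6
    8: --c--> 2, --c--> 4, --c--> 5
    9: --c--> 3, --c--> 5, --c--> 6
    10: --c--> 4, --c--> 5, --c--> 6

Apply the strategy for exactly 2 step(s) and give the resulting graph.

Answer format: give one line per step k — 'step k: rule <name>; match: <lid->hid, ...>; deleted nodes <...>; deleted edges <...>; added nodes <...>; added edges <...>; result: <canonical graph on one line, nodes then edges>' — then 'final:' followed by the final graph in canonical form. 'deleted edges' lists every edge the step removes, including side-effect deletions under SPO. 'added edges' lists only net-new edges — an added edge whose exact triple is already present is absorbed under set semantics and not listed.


step 1: rule r1; match: 0->10, 1->4, 2->5, 3->9; deleted nodes 10; deleted edges (10,4,c); (10,4,ck); (10,5,c); (10,9,c); added nodes 12, 13, 14, 15, 16, 17, 18; added edges (15,4,c); (15,12,c); (15,14,c); (16,5,c); (16,12,c); (16,13,c); (17,9,c); (17,13,c); (17,14,c); (18,12,c); (18,13,c); (18,14,c); result: nodes: 1:vx, 3:vx, 4:vx, 5:vx, 6:vx, 9:vx, 11:tri, 12:vx, 13:vx, 14:vx, 15:tri, 16:tri, 17:tri, 18:tri edges: (11,1,c); (11,4,c); (11,9,c); (11,9,ck); (15,4,c); (15,12,c); (15,14,c); (16,5,c); (16,12,c); (16,13,c); (17,9,c); (17,13,c); (17,14,c); (18,12,c); (18,13,c); (18,14,c)
step 2: rule r1; match: 0->11, 1->1, 2->4, 3->9; deleted nodes 11; deleted edges (11,1,c); (11,4,c); (11,9,c); (11,9,ck); added nodes 19, 20, 21, 22, 23, 24, 25; added edges (22,1,c); (22,19,c); (22,21,c); (23,4,c); (23,19,c); (23,20,c); (24,9,c); (24,20,c); (24,21,c); (25,19,c); (25,20,c); (25,21,c); result: nodes: 1:vx, 3:vx, 4:vx, 5:vx, 6:vx, 9:vx, 12:vx, 13:vx, 14:vx, 15:tri, 16:tri, 17:tri, 18:tri, 19:vx, 20:vx, 21:vx, 22:tri, 23:tri, 24:tri, 25:tri edges: (15,4,c); (15,12,c); (15,14,c); (16,5,c); (16,12,c); (16,13,c); (17,9,c); (17,13,c); (17,14,c); (18,12,c); (18,13,c); (18,14,c); (22,1,c); (22,19,c); (22,21,c); (23,4,c); (23,19,c); (23,20,c); (24,9,c); (24,20,c); (24,21,c); (25,19,c); (25,20,c); (25,21,c)
final:
nodes: 1:vx, 3:vx, 4:vx, 5:vx, 6:vx, 9:vx, 12:vx, 13:vx, 14:vx, 15:tri, 16:tri, 17:tri, 18:tri, 19:vx, 20:vx, 21:vx, 22:tri, 23:tri, 24:tri, 25:tri
edges: (15,4,c); (15,12,c); (15,14,c); (16,5,c); (16,12,c); (16,13,c); (17,9,c); (17,13,c); (17,14,c); (18,12,c); (18,13,c); (18,14,c); (22,1,c); (22,19,c); (22,21,c); (23,4,c); (23,19,c); (23,20,c); (24,9,c); (24,20,c); (24,21,c); (25,19,c); (25,20,c); (25,21,c)


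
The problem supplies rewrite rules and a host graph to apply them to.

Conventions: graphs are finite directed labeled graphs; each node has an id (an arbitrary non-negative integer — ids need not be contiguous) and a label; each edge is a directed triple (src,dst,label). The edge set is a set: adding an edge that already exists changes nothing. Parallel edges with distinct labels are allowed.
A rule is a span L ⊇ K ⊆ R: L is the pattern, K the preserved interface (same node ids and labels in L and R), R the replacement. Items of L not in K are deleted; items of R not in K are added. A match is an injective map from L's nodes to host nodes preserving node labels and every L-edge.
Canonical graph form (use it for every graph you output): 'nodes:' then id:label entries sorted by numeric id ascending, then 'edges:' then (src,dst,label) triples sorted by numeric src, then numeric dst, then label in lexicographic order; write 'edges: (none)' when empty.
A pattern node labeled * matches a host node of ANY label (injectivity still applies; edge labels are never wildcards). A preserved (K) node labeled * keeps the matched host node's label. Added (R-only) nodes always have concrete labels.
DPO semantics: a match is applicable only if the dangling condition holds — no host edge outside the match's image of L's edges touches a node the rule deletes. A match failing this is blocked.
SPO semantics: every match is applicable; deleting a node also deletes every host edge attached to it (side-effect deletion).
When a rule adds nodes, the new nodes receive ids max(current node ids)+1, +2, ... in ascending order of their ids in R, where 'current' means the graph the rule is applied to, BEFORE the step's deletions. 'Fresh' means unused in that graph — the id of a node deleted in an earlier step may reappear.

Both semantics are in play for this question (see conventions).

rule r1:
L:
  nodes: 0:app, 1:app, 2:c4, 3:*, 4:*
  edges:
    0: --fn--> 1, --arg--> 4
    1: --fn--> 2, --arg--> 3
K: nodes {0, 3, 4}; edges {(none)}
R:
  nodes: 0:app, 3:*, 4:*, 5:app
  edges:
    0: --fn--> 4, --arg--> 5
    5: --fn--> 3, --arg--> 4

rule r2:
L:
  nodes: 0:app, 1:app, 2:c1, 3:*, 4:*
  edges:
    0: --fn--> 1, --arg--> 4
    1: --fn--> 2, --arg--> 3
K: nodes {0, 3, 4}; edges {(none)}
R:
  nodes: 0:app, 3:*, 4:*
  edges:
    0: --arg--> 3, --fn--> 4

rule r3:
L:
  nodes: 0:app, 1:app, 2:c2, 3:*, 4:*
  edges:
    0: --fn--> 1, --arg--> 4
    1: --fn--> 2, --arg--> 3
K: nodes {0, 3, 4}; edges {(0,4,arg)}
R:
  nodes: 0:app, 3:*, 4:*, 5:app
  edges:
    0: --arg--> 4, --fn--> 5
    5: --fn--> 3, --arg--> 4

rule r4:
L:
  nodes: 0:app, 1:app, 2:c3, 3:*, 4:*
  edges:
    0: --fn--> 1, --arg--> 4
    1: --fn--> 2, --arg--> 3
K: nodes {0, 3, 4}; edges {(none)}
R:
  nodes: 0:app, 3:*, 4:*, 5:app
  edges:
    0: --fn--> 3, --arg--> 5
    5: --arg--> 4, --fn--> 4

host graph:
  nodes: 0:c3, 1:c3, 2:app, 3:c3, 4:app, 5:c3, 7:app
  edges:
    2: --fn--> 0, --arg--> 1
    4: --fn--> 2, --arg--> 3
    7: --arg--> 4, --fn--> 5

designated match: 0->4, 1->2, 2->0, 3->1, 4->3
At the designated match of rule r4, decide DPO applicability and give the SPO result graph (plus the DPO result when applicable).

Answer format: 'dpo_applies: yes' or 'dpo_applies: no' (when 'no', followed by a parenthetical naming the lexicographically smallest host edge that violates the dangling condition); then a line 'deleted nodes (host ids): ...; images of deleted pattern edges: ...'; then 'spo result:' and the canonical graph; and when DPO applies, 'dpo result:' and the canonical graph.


dpo_applies: yes
deleted nodes (host ids): 0, 2; images of deleted pattern edges: (2,0,fn); (2,1,arg); (4,2,fn); (4,3,arg)
spo result:
nodes: 1:c3, 3:c3, 4:app, 5:c3, 7:app, 8:app
edges: (4,1,fn); (4,8,arg); (7,4,arg); (7,5,fn); (8,3,arg); (8,3,fn)
dpo result:
nodes: 1:c3, 3:c3, 4:app, 5:c3, 7:app, 8:app
edges: (4,1,fn); (4,8,arg); (7,4,arg); (7,5,fn); (8,3,arg); (8,3,fn)


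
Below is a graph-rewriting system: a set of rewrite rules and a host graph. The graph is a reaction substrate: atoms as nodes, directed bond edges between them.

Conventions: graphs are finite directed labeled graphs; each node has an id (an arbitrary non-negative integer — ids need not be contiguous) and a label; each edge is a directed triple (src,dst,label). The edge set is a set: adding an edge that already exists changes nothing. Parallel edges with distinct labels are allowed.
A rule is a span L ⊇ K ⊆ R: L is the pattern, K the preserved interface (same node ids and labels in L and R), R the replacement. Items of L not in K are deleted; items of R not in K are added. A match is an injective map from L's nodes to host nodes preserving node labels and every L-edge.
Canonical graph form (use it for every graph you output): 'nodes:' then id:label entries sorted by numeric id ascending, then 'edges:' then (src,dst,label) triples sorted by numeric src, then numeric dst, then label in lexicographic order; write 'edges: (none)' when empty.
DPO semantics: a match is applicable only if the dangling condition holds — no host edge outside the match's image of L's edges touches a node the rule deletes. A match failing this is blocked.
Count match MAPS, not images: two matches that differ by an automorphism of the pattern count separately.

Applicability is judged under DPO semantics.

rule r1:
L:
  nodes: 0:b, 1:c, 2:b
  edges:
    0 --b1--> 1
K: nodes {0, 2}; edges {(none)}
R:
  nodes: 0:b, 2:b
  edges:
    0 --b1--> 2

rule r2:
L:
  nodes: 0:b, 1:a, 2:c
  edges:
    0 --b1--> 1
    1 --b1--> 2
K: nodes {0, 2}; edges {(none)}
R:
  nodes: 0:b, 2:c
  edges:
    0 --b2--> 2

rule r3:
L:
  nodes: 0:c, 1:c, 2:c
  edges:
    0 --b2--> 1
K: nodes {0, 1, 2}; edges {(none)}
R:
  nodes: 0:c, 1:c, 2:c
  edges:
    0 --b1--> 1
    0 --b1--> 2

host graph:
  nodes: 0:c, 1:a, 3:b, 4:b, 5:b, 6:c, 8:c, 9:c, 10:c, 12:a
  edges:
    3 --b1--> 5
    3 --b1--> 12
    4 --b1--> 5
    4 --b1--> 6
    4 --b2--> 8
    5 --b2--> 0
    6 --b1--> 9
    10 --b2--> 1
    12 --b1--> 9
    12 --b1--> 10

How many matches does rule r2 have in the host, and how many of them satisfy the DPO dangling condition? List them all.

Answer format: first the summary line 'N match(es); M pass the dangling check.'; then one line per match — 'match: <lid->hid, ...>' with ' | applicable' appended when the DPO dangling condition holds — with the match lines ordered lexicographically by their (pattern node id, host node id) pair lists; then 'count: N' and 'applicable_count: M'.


2 match(es); 0 pass the dangling check.
match: 0->3, 1->12, 2->9
match: 0->3, 1->12, 2->10
count: 2
applicable_count: 0


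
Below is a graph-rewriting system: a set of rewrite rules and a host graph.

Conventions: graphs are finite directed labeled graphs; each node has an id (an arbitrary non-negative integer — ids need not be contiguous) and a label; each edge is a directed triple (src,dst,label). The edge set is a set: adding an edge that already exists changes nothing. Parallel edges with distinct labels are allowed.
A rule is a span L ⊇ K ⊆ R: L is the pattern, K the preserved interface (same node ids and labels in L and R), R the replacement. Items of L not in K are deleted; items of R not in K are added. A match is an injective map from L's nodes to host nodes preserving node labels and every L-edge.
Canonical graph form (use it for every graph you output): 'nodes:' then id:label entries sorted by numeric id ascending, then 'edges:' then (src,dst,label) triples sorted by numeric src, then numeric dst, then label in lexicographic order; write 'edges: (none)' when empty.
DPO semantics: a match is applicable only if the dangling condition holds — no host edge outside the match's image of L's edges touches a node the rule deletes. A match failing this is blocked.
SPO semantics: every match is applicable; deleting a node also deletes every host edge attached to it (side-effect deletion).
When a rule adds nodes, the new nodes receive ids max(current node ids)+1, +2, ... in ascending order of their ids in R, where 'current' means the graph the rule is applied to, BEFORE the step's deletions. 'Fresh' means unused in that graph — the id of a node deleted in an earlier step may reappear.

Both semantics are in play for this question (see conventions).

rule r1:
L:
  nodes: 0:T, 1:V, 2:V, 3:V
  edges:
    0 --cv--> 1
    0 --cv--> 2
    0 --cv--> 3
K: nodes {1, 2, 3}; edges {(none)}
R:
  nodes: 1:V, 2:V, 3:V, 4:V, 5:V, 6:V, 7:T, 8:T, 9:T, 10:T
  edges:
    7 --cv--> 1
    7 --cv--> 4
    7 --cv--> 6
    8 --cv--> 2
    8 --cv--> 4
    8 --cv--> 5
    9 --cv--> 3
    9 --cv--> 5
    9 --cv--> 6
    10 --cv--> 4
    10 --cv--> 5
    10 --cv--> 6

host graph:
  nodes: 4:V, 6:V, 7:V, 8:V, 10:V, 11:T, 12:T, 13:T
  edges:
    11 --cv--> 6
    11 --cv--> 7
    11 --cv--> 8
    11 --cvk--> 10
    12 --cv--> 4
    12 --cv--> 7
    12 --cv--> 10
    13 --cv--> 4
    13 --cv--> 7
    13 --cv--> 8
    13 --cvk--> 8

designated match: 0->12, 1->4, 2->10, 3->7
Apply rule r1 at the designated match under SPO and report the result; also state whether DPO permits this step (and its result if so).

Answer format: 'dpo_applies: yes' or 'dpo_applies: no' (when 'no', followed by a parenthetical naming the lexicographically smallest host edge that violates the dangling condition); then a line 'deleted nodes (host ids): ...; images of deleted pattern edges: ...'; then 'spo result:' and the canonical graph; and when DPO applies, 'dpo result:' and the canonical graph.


dpo_applies: yes
deleted nodes (host ids): 12; images of deleted pattern edges: (12,4,cv); (12,7,cv); (12,10,cv)
spo result:
nodes: 4:V, 6:V, 7:V, 8:V, 10:V, 11:T, 13:T, 14:V, 15:V, 16:V, 17:T, 18:T, 19:T, 20:T
edges: (11,6,cv); (11,7,cv); (11,8,cv); (11,10,cvk); (13,4,cv); (13,7,cv); (13,8,cv); (13,8,cvk); (17,4,cv); (17,14,cv); (17,16,cv); (18,10,cv); (18,14,cv); (18,15,cv); (19,7,cv); (19,15,cv); (19,16,cv); (20,14,cv); (20,15,cv); (20,16,cv)
dpo result:
nodes: 4:V, 6:V, 7:V, 8:V, 10:V, 11:T, 13:T, 14:V, 15:V, 16:V, 17:T, 18:T, 19:T, 20:T
edges: (11,6,cv); (11,7,cv); (11,8,cv); (11,10,cvk); (13,4,cv); (13,7,cv); (13,8,cv); (13,8,cvk); (17,4,cv); (17,14,cv); (17,16,cv); (18,10,cv); (18,14,cv); (18,15,cv); (19,7,cv); (19,15,cv); (19,16,cv); (20,14,cv); (20,15,cv); (20,16,cv)


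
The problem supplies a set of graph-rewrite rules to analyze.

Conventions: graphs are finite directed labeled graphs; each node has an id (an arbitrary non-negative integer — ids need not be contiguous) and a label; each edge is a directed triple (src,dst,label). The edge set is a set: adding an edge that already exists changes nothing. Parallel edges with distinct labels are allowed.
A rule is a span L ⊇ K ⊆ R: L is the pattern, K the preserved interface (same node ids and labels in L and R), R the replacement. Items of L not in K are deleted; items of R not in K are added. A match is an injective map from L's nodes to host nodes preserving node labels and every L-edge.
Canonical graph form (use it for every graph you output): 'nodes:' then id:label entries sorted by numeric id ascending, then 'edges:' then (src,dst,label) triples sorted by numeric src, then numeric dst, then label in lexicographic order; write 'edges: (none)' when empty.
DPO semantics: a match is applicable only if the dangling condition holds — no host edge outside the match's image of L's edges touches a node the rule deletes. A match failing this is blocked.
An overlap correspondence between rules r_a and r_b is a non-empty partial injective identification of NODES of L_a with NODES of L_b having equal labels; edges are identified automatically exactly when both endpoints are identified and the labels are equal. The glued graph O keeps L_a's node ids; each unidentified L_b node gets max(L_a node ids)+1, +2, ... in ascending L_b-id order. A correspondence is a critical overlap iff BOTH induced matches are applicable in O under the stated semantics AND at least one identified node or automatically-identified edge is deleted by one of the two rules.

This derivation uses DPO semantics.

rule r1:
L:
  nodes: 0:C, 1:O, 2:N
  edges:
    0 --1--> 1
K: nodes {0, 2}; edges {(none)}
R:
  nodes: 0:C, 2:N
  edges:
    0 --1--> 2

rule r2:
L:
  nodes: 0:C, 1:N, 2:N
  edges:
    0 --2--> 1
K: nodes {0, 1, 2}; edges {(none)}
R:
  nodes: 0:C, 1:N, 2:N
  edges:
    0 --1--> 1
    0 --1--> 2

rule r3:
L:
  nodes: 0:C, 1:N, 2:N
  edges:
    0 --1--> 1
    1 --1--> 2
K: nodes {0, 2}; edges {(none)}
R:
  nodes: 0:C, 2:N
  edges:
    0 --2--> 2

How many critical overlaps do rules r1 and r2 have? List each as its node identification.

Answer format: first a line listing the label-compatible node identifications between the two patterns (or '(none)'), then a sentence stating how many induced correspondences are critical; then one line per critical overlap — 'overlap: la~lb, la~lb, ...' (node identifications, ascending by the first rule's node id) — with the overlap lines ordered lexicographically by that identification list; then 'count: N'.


label-compatible node identifications between L(r1) and L(r2): 0~0, 2~1, 2~2
0 of the induced correspondences are critical overlaps of r1 and r2.
count: 0


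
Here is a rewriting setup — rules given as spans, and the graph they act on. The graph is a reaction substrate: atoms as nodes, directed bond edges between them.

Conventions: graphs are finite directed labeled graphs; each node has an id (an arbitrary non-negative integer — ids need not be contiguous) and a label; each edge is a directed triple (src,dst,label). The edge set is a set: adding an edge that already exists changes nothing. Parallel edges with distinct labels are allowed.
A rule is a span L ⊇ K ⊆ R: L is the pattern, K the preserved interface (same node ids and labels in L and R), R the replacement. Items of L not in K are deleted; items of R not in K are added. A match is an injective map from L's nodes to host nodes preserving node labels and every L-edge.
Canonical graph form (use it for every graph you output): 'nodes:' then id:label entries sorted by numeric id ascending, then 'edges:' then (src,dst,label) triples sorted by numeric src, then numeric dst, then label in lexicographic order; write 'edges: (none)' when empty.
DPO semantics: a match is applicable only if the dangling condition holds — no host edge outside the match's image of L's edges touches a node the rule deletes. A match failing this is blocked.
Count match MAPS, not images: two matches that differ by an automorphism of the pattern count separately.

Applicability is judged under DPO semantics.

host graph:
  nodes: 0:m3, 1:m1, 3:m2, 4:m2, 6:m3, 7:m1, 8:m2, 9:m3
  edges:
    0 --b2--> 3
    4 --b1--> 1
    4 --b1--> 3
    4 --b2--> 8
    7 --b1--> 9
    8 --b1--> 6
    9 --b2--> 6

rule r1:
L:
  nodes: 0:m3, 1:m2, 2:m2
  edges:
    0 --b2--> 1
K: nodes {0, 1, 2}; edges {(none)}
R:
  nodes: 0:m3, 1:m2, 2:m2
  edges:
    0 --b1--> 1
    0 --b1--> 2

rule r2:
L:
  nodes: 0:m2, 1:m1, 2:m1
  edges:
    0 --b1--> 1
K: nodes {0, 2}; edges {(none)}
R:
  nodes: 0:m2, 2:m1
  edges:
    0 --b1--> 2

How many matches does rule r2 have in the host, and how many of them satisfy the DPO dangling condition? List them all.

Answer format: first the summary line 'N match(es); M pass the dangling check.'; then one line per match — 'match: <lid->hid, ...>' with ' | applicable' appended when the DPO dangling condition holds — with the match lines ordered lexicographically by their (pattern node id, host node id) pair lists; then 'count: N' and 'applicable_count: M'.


1 match(es); 1 pass the dangling check.
match: 0->4, 1->1, 2->7 | applicable
count: 1
applicable_count: 1


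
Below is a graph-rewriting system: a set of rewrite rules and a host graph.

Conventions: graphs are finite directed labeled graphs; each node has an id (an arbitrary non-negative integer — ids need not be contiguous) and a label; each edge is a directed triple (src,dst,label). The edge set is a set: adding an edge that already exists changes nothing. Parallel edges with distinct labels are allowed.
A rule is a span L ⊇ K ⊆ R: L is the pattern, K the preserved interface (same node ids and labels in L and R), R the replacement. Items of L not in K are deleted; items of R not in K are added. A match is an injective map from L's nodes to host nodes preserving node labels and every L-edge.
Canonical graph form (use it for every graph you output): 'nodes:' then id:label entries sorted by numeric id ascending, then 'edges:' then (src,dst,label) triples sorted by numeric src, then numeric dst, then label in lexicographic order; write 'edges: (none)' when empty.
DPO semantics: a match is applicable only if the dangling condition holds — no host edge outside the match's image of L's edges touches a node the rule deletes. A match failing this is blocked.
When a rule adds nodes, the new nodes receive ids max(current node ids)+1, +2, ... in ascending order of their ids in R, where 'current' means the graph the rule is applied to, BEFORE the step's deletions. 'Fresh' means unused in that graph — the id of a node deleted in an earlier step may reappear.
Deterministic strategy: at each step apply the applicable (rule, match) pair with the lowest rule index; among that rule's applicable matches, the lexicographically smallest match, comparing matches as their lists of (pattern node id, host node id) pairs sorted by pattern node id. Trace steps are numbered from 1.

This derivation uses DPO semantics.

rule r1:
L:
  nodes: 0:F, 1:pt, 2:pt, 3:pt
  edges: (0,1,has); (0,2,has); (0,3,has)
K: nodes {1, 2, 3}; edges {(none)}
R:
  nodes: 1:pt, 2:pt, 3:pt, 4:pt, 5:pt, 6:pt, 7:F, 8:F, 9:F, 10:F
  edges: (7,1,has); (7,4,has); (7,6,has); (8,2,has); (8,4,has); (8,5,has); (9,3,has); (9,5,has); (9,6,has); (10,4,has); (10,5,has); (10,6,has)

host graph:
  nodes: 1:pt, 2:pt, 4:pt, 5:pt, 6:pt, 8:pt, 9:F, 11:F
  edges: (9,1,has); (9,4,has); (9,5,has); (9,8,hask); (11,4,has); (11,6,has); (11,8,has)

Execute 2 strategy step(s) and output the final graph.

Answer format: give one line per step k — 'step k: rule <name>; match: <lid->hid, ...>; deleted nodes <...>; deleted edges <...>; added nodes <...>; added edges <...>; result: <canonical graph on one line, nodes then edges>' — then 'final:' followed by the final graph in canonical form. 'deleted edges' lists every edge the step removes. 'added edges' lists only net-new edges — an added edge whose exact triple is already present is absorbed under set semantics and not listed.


step 1: rule r1; match: 0->11, 1->4, 2->6, 3->8; deleted nodes 11; deleted edges (11,4,has); (11,6,has); (11,8,has); added nodes 12, 13, 14, 15, 16, 17, 18; added edges (15,4,has); (15,12,has); (15,14,has); (16,6,has); (16,12,has); (16,13,has); (17,8,has); (17,13,has); (17,14,has); (18,12,has); (18,13,has); (18,14,has); result: nodes: 1:pt, 2:pt, 4:pt, 5:pt, 6:pt, 8:pt, 9:F, 12:pt, 13:pt, 14:pt, 15:F, 16:F, 17:F, 18:F edges: (9,1,has); (9,4,has); (9,5,has); (9,8,hask); (15,4,has); (15,12,has); (15,14,has); (16,6,has); (16,12,has); (16,13,has); (17,8,has); (17,13,has); (17,14,has); (18,12,has); (18,13,has); (18,14,has)
step 2: rule r1; match: 0->15, 1->4, 2->12, 3->14; deleted nodes 15; deleted edges (15,4,has); (15,12,has); (15,14,has); added nodes 19, 20, 21, 22, 23, 24, 25; added edges (22,4,has); (22,19,has); (22,21,has); (23,12,has); (23,19,has); (23,20,has); (24,14,has); (24,20,has); (24,21,has); (25,19,has); (25,20,has); (25,21,has); result: nodes: 1:pt, 2:pt, 4:pt, 5:pt, 6:pt, 8:pt, 9:F, 12:pt, 13:pt, 14:pt, 16:F, 17:F, 18:F, 19:pt, 20:pt, 21:pt, 22:F, 23:F, 24:F, 25:F edges: (9,1,has); (9,4,has); (9,5,has); (9,8,hask); (16,6,has); (16,12,has); (16,13,has); (17,8,has); (17,13,has); (17,14,has); (18,12,has); (18,13,has); (18,14,has); (22,4,has); (22,19,has); (22,21,has); (23,12,has); (23,19,has); (23,20,has); (24,14,has); (24,20,has); (24,21,has); (25,19,has); (25,20,has); (25,21,has)
final:
nodes: 1:pt, 2:pt, 4:pt, 5:pt, 6:pt, 8:pt, 9:F, 12:pt, 13:pt, 14:pt, 16:F, 17:F, 18:F, 19:pt, 20:pt, 21:pt, 22:F, 23:F, 24:F, 25:F
edges: (9,1,has); (9,4,has); (9,5,has); (9,8,hask); (16,6,has); (16,12,has); (16,13,has); (17,8,has); (17,13,has); (17,14,has); (18,12,has); (18,13,has); (18,14,has); (22,4,has); (22,19,has); (22,21,has); (23,12,has); (23,19,has); (23,20,has); (24,14,has); (24,20,has); (24,21,has); (25,19,has); (25,20,has); (25,21,has)


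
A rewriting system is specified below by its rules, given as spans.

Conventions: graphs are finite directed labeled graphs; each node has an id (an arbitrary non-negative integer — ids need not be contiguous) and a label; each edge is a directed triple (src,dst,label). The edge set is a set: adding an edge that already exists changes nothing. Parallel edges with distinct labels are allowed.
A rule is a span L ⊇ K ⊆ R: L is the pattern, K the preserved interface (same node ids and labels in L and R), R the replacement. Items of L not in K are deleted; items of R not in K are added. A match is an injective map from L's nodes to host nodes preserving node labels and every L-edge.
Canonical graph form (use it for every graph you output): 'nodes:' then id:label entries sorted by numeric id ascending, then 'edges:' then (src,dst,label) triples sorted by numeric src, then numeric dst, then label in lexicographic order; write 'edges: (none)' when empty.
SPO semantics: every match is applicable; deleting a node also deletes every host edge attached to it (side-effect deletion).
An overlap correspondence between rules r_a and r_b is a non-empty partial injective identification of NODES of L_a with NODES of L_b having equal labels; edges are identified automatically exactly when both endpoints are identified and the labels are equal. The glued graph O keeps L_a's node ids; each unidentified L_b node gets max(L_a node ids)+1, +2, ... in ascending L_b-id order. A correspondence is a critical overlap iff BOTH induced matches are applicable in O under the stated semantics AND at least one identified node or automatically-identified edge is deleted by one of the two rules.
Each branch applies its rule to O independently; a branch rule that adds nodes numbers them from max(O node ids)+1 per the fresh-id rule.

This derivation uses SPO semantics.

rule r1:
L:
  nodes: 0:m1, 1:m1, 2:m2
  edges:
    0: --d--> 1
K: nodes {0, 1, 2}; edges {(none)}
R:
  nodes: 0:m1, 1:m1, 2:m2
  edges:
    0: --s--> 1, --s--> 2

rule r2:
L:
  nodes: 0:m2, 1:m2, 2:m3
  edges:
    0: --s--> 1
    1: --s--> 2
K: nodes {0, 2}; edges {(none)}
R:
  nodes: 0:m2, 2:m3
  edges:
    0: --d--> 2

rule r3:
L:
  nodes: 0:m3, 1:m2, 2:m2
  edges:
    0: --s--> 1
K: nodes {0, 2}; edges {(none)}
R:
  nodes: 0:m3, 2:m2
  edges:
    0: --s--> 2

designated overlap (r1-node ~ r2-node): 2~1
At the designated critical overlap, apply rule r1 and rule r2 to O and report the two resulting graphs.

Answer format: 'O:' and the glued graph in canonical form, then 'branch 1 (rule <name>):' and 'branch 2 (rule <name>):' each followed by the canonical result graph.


O:
nodes: 0:m1, 1:m1, 2:m2, 3:m2, 4:m3
edges: (0,1,d); (2,4,s); (3,2,s)
branch 1 (rule r1):
nodes: 0:m1, 1:m1, 2:m2, 3:m2, 4:m3
edges: (0,1,s); (0,2,s); (2,4,s); (3,2,s)
branch 2 (rule r2):
nodes: 0:m1, 1:m1, 3:m2, 4:m3
edges: (0,1,d); (3,4,d)


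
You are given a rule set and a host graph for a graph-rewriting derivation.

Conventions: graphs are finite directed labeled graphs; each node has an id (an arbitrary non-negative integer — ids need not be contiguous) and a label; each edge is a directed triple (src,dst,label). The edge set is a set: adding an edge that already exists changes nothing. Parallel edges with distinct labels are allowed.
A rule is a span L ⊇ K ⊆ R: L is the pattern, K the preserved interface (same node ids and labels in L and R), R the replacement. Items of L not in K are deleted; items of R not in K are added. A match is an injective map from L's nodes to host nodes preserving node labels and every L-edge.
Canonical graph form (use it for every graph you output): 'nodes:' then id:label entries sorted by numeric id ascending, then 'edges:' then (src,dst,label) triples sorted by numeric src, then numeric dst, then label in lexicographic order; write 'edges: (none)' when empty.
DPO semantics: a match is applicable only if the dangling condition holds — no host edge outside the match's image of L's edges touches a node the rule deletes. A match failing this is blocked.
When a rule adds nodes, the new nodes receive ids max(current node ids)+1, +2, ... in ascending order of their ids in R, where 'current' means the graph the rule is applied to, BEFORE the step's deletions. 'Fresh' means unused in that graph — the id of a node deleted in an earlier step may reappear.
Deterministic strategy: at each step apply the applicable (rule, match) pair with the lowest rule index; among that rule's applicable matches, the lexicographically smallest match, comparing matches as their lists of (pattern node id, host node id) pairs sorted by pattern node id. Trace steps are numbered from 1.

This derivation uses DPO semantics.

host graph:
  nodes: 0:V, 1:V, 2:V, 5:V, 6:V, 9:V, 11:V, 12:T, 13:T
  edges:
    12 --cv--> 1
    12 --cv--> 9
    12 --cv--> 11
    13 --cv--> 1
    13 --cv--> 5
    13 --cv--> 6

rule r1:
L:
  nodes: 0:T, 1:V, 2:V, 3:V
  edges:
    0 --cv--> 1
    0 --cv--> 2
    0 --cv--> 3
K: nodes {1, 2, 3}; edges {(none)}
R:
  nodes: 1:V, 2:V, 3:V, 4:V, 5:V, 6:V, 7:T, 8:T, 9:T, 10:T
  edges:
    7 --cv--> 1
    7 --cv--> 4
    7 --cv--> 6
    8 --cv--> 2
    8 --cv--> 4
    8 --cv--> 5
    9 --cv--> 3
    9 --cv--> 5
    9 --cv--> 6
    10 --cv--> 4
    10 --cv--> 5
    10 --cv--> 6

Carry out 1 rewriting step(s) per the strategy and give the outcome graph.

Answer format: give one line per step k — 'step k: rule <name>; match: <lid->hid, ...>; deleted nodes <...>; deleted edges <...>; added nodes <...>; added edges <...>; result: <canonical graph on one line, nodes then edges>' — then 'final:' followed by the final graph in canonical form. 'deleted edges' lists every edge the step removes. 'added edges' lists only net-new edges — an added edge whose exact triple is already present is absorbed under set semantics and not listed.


step 1: rule r1; match: 0->12, 1->1, 2->9, 3->11; deleted nodes 12; deleted edges (12,1,cv); (12,9,cv); (12,11,cv); added nodes 14, 15, 16, 17, 18, 19, 20; added edges (17,1,cv); (17,14,cv); (17,16,cv); (18,9,cv); (18,14,cv); (18,15,cv); (19,11,cv); (19,15,cv); (19,16,cv); (20,14,cv); (20,15,cv); (20,16,cv); result: nodes: 0:V, 1:V, 2:V, 5:V, 6:V, 9:V, 11:V, 13:T, 14:V, 15:V, 16:V, 17:T, 18:T, 19:T, 20:T edges: (13,1,cv); (13,5,cv); (13,6,cv); (17,1,cv); (17,14,cv); (17,16,cv); (18,9,cv); (18,14,cv); (18,15,cv); (19,11,cv); (19,15,cv); (19,16,cv); (20,14,cv); (20,15,cv); (20,16,cv)
final:
nodes: 0:V, 1:V, 2:V, 5:V, 6:V, 9:V, 11:V, 13:T, 14:V, 15:V, 16:V, 17:T, 18:T, 19:T, 20:T
edges: (13,1,cv); (13,5,cv); (13,6,cv); (17,1,cv); (17,14,cv); (17,16,cv); (18,9,cv); (18,14,cv); (18,15,cv); (19,11,cv); (19,15,cv); (19,16,cv); (20,14,cv); (20,15,cv); (20,16,cv)


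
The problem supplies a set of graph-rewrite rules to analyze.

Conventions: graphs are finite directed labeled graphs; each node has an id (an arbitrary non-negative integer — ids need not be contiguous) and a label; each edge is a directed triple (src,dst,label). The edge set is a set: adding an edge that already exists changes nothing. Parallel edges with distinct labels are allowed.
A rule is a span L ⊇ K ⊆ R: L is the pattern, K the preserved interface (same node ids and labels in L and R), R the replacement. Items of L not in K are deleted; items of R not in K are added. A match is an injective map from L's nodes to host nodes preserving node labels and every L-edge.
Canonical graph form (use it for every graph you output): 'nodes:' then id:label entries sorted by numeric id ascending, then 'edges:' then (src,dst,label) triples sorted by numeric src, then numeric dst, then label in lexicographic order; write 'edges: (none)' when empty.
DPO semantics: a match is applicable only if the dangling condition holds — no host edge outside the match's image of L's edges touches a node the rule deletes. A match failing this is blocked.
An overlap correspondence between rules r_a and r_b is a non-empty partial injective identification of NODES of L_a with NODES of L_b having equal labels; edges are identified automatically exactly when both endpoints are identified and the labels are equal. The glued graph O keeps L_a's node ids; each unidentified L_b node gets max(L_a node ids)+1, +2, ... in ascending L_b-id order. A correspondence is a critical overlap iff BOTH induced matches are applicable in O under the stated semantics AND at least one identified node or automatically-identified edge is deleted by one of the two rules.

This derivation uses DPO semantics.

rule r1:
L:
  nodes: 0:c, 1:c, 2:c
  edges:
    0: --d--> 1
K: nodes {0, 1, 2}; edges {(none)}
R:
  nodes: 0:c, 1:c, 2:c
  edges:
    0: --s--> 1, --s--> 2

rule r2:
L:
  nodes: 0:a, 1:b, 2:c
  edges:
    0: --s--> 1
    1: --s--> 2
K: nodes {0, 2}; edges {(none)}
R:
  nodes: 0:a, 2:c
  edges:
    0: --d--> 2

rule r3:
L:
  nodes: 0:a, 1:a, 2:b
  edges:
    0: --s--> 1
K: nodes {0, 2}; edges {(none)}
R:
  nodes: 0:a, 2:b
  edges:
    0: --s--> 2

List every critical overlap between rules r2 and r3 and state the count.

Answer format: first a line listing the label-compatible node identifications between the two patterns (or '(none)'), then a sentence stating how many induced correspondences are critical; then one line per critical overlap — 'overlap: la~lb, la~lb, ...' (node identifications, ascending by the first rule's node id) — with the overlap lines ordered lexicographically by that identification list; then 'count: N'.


label-compatible node identifications between L(r2) and L(r3): 0~0, 0~1, 1~2
2 of the induced correspondences are critical overlaps of r2 and r3.
overlap: 0~0, 1~2
overlap: 1~2
count: 2


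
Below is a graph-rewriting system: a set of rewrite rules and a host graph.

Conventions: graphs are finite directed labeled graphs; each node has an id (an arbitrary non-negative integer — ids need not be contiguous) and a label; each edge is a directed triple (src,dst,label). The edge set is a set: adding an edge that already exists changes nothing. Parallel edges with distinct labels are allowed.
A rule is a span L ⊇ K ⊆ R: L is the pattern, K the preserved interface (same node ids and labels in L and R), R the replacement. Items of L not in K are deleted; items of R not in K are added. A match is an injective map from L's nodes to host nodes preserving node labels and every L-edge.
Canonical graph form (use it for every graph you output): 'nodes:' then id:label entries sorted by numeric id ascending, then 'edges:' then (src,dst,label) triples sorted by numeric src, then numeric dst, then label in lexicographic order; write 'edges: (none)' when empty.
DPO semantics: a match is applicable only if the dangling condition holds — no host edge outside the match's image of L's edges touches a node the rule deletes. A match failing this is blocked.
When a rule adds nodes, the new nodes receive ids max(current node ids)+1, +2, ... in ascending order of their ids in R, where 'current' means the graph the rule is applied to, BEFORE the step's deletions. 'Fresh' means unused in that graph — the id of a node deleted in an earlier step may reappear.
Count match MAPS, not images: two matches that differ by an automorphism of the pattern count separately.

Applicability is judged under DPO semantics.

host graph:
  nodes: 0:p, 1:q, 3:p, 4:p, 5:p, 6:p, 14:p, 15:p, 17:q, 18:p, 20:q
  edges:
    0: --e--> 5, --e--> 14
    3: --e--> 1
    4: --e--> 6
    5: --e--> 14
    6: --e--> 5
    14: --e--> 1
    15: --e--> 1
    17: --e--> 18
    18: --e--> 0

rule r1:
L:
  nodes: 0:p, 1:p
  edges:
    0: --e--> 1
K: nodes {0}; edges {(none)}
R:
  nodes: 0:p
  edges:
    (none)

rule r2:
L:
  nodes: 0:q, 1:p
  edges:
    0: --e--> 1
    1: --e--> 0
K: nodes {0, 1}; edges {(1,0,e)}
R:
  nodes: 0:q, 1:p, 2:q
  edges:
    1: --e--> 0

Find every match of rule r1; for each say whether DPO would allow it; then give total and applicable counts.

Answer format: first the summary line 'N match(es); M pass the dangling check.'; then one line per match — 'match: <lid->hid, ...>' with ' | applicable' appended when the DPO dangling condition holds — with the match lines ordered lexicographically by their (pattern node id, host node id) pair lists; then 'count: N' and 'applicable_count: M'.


6 match(es); 0 pass the dangling check.
match: 0->0, 1->5
match: 0->0, 1->14
match: 0->4, 1->6
match: 0->5, 1->14
match: 0->6, 1->5
match: 0->18, 1->0
count: 6
applicable_count: 0


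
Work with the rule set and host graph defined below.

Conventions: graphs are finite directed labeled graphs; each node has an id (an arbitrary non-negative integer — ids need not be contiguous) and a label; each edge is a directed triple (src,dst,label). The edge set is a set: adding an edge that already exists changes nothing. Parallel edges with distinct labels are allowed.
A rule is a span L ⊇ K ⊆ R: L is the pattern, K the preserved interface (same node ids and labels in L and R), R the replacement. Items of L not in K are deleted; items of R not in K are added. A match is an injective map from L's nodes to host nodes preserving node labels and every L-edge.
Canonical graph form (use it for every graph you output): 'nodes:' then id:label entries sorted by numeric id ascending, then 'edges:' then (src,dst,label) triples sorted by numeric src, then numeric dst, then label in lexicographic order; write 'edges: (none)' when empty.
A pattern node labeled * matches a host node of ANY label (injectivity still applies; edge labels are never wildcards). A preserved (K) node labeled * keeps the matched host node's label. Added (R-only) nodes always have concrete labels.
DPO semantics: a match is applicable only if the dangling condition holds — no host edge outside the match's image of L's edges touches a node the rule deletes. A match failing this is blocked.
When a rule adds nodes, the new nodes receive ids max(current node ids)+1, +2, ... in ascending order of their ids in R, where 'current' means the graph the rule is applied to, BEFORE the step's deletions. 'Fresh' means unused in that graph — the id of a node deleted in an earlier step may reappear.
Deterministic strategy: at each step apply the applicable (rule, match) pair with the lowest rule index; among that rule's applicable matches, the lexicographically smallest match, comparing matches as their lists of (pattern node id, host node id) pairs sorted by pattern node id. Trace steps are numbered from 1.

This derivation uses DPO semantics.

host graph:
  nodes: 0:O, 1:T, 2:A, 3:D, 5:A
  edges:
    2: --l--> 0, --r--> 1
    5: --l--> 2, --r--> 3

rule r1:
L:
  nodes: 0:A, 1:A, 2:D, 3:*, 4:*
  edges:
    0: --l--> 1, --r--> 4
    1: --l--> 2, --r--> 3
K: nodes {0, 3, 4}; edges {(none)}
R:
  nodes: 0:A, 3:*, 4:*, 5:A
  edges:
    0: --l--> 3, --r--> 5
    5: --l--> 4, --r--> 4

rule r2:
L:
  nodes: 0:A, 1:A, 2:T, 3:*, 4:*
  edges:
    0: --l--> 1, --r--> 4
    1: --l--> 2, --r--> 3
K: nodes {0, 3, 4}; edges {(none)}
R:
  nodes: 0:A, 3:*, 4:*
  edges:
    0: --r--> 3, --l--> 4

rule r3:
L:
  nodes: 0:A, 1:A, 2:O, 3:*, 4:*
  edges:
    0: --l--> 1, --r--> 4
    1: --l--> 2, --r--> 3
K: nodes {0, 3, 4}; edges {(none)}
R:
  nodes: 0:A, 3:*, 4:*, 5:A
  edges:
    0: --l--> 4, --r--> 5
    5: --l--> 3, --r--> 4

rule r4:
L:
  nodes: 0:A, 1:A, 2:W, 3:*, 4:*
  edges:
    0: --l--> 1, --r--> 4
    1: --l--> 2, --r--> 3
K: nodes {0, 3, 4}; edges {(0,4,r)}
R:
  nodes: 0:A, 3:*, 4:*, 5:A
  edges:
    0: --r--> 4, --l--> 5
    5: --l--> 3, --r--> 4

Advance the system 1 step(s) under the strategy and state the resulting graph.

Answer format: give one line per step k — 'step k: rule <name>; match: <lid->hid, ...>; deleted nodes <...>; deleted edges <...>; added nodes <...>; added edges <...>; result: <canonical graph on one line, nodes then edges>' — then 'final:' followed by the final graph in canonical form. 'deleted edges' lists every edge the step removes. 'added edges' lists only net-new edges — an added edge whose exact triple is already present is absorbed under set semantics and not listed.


step 1: rule r3; match: 0->5, 1->2, 2->0, 3->1, 4->3; deleted nodes 0, 2; deleted edges (2,0,l); (2,1,r); (5,2,l); (5,3,r); added nodes 6; added edges (5,3,l); (5,6,r); (6,1,l); (6,3,r); result: nodes: 1:T, 3:D, 5:A, 6:A edges: (5,3,l); (5,6,r); (6,1,l); (6,3,r)
final:
nodes: 1:T, 3:D, 5:A, 6:A
edges: (5,3,l); (5,6,r); (6,1,l); (6,3,r)
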